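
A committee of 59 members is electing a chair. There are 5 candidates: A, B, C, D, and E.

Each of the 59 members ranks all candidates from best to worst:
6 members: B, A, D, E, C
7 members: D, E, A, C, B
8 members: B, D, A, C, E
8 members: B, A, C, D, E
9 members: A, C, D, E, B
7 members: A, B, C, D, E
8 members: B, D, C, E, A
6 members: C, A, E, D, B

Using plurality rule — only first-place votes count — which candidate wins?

B

First-place votes: A 16, B 30, C 6, D 7, E 0.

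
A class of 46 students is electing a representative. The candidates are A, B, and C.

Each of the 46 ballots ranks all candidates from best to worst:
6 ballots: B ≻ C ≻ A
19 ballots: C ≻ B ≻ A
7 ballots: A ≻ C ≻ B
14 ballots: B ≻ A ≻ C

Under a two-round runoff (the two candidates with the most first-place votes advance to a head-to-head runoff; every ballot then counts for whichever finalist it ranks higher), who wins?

C

Round 1 first-place votes: A 7, B 20, C 19. B and C advance.
Runoff: B is ranked above C on 20 ballots, C above B on 26.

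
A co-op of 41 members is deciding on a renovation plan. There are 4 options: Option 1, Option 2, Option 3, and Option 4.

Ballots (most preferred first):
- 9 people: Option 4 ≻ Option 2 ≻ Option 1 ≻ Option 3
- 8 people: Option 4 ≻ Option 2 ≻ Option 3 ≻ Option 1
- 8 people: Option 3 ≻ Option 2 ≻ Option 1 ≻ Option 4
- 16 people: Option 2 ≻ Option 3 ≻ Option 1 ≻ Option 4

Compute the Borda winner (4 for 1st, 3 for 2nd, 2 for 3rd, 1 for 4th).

Option 1: 9×2 + 8×1 + 8×2 + 16×2 = 74
Option 2: 9×3 + 8×3 + 8×3 + 16×4 = 139
Option 3: 9×1 + 8×2 + 8×4 + 16×3 = 105
Option 4: 9×4 + 8×4 + 8×1 + 16×1 = 92

Option 2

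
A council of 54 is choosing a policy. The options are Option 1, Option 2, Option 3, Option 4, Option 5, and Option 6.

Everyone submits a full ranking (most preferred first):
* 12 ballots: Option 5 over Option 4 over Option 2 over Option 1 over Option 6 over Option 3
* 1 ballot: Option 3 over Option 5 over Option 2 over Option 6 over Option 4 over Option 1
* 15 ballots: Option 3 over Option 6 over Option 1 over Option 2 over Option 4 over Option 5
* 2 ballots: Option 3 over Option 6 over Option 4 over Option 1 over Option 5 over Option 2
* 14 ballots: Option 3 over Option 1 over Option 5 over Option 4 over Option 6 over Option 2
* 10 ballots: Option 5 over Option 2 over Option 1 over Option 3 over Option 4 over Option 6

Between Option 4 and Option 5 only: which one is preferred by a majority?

Option 5

Option 4 is ranked above Option 5 on 17 ballots; Option 5 above Option 4 on 37.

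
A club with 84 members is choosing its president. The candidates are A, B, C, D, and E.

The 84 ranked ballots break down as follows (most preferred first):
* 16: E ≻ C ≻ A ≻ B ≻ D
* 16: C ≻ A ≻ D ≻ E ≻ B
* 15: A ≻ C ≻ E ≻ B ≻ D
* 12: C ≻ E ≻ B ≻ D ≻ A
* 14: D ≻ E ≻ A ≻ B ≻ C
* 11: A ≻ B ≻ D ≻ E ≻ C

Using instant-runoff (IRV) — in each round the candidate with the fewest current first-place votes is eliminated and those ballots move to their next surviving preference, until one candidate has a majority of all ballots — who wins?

C

Round 1: A 26, B 0, C 28, D 14, E 16. B eliminated.
Round 2: A 26, C 28, D 14, E 16. D eliminated.
Round 3: A 26, C 28, E 30. A eliminated.
Round 4: C 43, E 41. C has a majority (≥43).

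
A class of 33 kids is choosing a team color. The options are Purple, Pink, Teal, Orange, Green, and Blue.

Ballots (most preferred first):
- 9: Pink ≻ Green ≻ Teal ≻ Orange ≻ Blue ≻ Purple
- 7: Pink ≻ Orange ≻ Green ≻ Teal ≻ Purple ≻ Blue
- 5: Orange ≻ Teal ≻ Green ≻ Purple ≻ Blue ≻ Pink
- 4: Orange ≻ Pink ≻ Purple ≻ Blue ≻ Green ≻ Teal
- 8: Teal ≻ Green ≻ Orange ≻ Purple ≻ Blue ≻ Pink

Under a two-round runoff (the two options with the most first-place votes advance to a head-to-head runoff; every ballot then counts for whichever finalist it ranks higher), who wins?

Round 1 first-place votes: Purple 0, Pink 16, Teal 8, Orange 9, Green 0, Blue 0. Pink and Orange advance.
Runoff: Pink is ranked above Orange on 16 ballots, Orange above Pink on 17.

Orange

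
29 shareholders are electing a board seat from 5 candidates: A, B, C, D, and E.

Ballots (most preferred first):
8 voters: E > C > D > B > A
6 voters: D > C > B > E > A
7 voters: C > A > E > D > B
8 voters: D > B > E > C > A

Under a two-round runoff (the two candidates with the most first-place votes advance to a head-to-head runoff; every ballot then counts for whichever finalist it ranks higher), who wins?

E

Round 1 first-place votes: A 0, B 0, C 7, D 14, E 8. D and E advance.
Runoff: D is ranked above E on 14 ballots, E above D on 15.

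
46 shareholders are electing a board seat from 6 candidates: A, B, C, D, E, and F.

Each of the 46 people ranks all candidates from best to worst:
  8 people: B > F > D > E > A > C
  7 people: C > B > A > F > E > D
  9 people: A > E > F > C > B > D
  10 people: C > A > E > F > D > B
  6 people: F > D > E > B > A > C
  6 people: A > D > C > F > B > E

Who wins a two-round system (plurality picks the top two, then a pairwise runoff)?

Round 1 first-place votes: A 15, B 8, C 17, D 0, E 0, F 6. C and A advance.
Runoff: C is ranked above A on 17 ballots, A above C on 29.

A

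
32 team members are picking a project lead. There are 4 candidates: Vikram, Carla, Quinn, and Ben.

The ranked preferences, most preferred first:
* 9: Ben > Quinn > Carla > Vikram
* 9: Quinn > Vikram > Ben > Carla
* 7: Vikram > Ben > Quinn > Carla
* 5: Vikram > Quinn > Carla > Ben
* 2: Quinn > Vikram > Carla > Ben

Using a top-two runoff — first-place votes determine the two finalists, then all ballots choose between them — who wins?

Round 1 first-place votes: Vikram 12, Carla 0, Quinn 11, Ben 9. Vikram and Quinn advance.
Runoff: Vikram is ranked above Quinn on 12 ballots, Quinn above Vikram on 20.

Quinn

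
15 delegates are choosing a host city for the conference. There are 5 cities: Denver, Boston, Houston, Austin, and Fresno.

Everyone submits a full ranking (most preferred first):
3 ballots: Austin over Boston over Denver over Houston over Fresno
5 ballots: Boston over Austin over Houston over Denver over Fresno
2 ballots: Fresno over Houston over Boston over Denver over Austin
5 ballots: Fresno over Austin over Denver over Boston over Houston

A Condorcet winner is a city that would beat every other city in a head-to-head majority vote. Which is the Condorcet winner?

Austin vs Denver: 13–2
Austin vs Boston: 8–7
Austin vs Houston: 13–2
Austin vs Fresno: 8–7
Austin beats every other city.

Austin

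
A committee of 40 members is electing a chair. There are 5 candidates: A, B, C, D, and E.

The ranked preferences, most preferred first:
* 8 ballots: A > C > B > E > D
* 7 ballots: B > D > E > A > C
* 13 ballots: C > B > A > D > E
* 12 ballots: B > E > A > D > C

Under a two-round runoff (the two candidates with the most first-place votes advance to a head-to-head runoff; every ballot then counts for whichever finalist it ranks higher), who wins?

Round 1 first-place votes: A 8, B 19, C 13, D 0, E 0. B and C advance.
Runoff: B is ranked above C on 19 ballots, C above B on 21.

C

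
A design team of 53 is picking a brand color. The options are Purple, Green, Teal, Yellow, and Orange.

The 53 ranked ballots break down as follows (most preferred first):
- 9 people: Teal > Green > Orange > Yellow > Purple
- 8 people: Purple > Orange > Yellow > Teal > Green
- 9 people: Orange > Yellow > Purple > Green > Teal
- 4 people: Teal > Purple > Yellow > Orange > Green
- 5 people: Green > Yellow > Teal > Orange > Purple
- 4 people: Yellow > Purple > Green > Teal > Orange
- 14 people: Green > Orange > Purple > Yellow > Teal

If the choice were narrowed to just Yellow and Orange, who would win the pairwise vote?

Orange

Yellow is ranked above Orange on 13 ballots; Orange above Yellow on 40.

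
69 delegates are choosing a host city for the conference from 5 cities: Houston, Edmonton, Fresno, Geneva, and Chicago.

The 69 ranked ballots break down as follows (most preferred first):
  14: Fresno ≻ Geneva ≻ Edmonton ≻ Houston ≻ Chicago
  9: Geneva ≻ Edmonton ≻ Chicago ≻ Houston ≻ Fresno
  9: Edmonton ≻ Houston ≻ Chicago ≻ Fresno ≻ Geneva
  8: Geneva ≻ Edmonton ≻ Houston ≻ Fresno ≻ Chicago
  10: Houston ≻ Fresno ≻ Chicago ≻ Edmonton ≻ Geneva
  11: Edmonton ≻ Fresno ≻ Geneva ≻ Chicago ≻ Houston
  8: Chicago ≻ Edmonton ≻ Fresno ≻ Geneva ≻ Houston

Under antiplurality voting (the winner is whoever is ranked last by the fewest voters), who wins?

Last-place votes: Houston 19, Edmonton 0, Fresno 9, Geneva 19, Chicago 22.

Edmonton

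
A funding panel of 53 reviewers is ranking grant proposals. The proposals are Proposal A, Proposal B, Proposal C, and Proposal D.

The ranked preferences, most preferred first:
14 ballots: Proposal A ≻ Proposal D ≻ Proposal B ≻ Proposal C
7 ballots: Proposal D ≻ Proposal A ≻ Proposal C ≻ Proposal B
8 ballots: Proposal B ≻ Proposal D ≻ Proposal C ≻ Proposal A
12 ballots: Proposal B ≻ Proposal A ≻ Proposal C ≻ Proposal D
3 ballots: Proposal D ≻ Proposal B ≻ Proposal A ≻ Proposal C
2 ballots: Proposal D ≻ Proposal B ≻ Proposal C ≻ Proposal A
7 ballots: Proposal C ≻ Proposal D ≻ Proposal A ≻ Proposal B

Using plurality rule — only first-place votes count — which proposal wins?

Proposal B

First-place votes: Proposal A 14, Proposal B 20, Proposal C 7, Proposal D 12.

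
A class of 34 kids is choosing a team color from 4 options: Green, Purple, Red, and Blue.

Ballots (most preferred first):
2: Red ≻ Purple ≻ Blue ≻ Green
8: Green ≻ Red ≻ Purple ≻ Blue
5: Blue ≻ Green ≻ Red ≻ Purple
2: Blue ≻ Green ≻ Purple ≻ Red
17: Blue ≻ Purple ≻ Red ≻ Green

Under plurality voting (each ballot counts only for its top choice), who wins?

Blue

First-place votes: Green 8, Purple 0, Red 2, Blue 24.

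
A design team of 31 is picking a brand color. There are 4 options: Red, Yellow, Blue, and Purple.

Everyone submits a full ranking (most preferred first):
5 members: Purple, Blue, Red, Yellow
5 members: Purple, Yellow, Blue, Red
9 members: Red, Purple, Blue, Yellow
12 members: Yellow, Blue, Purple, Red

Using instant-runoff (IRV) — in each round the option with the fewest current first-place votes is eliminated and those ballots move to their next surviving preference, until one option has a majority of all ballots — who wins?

Round 1: Red 9, Yellow 12, Blue 0, Purple 10. Blue eliminated.
Round 2: Red 9, Yellow 12, Purple 10. Red eliminated.
Round 3: Yellow 12, Purple 19. Purple has a majority (≥16).

Purple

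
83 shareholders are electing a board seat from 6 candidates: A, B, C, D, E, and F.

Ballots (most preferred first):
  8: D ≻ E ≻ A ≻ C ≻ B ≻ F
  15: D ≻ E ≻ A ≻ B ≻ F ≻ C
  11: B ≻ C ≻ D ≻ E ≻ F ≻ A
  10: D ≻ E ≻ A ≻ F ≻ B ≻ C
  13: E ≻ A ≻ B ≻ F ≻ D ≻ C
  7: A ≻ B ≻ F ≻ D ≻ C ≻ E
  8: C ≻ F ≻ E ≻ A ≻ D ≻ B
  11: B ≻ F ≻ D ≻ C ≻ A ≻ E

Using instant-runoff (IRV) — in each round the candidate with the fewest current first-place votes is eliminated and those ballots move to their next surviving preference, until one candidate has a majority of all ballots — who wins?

Round 1: A 7, B 22, C 8, D 33, E 13, F 0. F eliminated.
Round 2: A 7, B 22, C 8, D 33, E 13. A eliminated.
Round 3: B 29, C 8, D 33, E 13. C eliminated.
Round 4: B 29, D 33, E 21. E eliminated.
Round 5: B 42, D 41. B has a majority (≥42).

B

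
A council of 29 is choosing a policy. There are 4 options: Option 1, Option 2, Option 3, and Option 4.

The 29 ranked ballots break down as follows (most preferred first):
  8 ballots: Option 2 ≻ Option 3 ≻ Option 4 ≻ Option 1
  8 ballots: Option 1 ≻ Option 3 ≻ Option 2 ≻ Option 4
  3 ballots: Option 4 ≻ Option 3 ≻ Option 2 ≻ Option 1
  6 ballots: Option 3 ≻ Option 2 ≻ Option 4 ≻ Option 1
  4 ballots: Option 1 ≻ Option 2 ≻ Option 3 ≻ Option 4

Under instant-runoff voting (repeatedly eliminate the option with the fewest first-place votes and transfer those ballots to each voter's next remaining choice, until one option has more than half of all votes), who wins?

Option 3

Round 1: Option 1 12, Option 2 8, Option 3 6, Option 4 3. Option 4 eliminated.
Round 2: Option 1 12, Option 2 8, Option 3 9. Option 2 eliminated.
Round 3: Option 1 12, Option 3 17. Option 3 has a majority (≥15).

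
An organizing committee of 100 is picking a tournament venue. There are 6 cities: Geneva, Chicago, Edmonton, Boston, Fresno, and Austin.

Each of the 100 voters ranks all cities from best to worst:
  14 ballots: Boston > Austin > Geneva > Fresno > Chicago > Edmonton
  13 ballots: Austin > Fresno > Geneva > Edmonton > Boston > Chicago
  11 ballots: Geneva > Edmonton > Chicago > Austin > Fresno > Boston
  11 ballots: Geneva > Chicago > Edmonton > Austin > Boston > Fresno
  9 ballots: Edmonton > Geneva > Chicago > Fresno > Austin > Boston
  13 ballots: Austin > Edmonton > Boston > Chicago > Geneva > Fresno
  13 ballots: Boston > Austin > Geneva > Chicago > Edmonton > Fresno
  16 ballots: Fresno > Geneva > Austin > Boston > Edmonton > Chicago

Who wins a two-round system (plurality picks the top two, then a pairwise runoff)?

Austin

Round 1 first-place votes: Geneva 22, Chicago 0, Edmonton 9, Boston 27, Fresno 16, Austin 26. Boston and Austin advance.
Runoff: Boston is ranked above Austin on 27 ballots, Austin above Boston on 73.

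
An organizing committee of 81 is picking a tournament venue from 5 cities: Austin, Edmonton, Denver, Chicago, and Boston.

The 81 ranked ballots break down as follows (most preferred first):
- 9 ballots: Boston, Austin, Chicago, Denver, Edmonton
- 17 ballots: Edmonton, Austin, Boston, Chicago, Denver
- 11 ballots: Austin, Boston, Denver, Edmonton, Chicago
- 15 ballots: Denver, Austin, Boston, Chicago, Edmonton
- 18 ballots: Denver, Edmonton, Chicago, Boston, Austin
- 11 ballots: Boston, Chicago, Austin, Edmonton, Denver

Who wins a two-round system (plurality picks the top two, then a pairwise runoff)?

Round 1 first-place votes: Austin 11, Edmonton 17, Denver 33, Chicago 0, Boston 20. Denver and Boston advance.
Runoff: Denver is ranked above Boston on 33 ballots, Boston above Denver on 48.

Boston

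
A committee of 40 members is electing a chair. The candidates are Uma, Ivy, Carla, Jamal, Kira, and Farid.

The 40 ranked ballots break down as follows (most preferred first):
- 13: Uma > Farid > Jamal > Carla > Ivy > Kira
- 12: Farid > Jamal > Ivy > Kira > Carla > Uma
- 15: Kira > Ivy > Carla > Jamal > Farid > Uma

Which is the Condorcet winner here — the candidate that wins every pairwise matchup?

Farid vs Uma: 27–13
Farid vs Ivy: 25–15
Farid vs Carla: 25–15
Farid vs Jamal: 25–15
Farid vs Kira: 25–15
Farid beats every other candidate.

Farid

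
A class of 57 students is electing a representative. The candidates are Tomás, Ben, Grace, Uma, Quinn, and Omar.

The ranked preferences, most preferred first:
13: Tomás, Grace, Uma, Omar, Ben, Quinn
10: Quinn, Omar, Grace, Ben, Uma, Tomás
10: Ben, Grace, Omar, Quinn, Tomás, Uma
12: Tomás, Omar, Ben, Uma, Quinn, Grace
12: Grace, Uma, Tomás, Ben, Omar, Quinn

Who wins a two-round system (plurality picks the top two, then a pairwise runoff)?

Grace

Round 1 first-place votes: Tomás 25, Ben 10, Grace 12, Uma 0, Quinn 10, Omar 0. Tomás and Grace advance.
Runoff: Tomás is ranked above Grace on 25 ballots, Grace above Tomás on 32.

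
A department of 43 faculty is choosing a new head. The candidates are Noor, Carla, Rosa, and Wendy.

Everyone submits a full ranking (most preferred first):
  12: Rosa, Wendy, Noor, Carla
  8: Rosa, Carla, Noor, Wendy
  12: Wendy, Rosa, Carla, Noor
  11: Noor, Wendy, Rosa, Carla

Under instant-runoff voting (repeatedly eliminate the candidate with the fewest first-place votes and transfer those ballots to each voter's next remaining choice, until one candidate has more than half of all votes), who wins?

Round 1: Noor 11, Carla 0, Rosa 20, Wendy 12. Carla eliminated.
Round 2: Noor 11, Rosa 20, Wendy 12. Noor eliminated.
Round 3: Rosa 20, Wendy 23. Wendy has a majority (≥22).

Wendy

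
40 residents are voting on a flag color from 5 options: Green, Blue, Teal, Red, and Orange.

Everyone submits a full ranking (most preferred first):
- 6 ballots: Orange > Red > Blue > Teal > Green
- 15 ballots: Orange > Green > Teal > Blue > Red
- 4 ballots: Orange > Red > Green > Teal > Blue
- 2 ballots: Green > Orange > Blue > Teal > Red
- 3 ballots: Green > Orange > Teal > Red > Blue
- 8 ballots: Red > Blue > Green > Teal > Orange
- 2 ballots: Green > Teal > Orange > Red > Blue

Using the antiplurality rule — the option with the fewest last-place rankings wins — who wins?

Last-place votes: Green 6, Blue 9, Teal 0, Red 17, Orange 8.

Teal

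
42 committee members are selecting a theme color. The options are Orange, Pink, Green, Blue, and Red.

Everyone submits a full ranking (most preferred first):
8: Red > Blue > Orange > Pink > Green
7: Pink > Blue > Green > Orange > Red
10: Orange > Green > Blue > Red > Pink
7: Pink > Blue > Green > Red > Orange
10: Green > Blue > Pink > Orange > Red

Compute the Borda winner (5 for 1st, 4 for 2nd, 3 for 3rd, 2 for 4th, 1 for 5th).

Orange: 8×3 + 7×2 + 10×5 + 7×1 + 10×2 = 115
Pink: 8×2 + 7×5 + 10×1 + 7×5 + 10×3 = 126
Green: 8×1 + 7×3 + 10×4 + 7×3 + 10×5 = 140
Blue: 8×4 + 7×4 + 10×3 + 7×4 + 10×4 = 158
Red: 8×5 + 7×1 + 10×2 + 7×2 + 10×1 = 91

Blue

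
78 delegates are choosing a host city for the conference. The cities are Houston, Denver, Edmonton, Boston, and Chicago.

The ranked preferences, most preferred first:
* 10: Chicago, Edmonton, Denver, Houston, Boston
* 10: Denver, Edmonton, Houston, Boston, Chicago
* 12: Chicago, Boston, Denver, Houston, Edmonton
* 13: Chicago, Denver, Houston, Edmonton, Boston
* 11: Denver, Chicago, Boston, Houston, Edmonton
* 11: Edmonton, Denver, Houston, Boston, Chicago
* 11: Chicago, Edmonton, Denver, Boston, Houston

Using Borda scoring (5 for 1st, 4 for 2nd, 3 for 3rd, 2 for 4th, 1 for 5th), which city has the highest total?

Denver

Houston: 10×2 + 10×3 + 12×2 + 13×3 + 11×2 + 11×3 + 11×1 = 179
Denver: 10×3 + 10×5 + 12×3 + 13×4 + 11×5 + 11×4 + 11×3 = 300
Edmonton: 10×4 + 10×4 + 12×1 + 13×2 + 11×1 + 11×5 + 11×4 = 228
Boston: 10×1 + 10×2 + 12×4 + 13×1 + 11×3 + 11×2 + 11×2 = 168
Chicago: 10×5 + 10×1 + 12×5 + 13×5 + 11×4 + 11×1 + 11×5 = 295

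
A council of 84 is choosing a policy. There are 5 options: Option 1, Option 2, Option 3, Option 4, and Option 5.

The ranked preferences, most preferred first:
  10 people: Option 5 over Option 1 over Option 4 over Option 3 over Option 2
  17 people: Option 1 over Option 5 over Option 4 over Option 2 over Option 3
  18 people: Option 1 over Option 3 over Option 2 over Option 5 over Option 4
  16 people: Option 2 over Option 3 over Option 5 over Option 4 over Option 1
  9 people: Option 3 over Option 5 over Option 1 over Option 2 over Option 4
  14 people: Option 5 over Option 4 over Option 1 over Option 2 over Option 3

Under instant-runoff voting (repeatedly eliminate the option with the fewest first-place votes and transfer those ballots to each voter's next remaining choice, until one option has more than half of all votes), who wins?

Option 5

Round 1: Option 1 35, Option 2 16, Option 3 9, Option 4 0, Option 5 24. Option 4 eliminated.
Round 2: Option 1 35, Option 2 16, Option 3 9, Option 5 24. Option 3 eliminated.
Round 3: Option 1 35, Option 2 16, Option 5 33. Option 2 eliminated.
Round 4: Option 1 35, Option 5 49. Option 5 has a majority (≥43).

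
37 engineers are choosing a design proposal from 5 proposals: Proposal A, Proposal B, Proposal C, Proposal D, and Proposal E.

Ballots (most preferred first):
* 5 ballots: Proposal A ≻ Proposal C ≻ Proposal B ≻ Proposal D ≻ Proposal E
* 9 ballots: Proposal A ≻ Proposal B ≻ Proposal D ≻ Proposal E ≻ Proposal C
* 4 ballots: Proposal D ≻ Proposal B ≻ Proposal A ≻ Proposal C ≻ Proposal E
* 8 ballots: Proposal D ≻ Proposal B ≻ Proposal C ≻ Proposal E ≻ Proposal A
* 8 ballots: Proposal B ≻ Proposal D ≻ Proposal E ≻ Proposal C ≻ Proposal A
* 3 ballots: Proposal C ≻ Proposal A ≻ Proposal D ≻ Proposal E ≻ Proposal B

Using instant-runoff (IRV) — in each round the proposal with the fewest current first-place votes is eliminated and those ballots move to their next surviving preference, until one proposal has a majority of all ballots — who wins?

Proposal D

Round 1: Proposal A 14, Proposal B 8, Proposal C 3, Proposal D 12, Proposal E 0. Proposal E eliminated.
Round 2: Proposal A 14, Proposal B 8, Proposal C 3, Proposal D 12. Proposal C eliminated.
Round 3: Proposal A 17, Proposal B 8, Proposal D 12. Proposal B eliminated.
Round 4: Proposal A 17, Proposal D 20. Proposal D has a majority (≥19).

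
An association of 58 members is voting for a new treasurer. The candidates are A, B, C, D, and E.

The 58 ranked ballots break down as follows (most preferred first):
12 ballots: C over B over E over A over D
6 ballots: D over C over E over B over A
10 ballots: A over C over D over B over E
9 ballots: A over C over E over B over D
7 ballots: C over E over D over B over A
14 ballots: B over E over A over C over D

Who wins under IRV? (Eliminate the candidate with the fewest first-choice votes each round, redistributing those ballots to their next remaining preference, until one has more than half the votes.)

Round 1: A 19, B 14, C 19, D 6, E 0. E eliminated.
Round 2: A 19, B 14, C 19, D 6. D eliminated.
Round 3: A 19, B 14, C 25. B eliminated.
Round 4: A 33, C 25. A has a majority (≥30).

A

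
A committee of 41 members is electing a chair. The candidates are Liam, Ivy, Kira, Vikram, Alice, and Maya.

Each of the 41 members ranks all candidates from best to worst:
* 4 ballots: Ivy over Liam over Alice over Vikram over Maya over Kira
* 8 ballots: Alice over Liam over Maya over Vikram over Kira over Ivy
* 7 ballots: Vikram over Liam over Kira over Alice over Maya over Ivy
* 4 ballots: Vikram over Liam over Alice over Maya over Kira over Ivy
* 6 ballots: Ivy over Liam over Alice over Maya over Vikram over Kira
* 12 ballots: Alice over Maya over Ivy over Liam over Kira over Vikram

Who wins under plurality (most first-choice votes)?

First-place votes: Liam 0, Ivy 10, Kira 0, Vikram 11, Alice 20, Maya 0.

Alice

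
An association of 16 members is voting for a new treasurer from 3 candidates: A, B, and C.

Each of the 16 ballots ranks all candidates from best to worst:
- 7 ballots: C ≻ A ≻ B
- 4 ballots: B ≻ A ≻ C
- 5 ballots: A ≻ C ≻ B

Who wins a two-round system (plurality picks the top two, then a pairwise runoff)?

A

Round 1 first-place votes: A 5, B 4, C 7. C and A advance.
Runoff: C is ranked above A on 7 ballots, A above C on 9.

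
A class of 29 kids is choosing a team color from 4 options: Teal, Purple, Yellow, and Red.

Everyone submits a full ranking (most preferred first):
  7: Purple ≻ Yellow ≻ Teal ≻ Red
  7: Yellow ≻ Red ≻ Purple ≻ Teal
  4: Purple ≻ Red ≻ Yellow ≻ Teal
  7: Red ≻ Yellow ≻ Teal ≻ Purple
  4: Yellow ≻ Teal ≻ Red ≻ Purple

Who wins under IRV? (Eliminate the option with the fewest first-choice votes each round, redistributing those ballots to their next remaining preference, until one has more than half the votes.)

Round 1: Teal 0, Purple 11, Yellow 11, Red 7. Teal eliminated.
Round 2: Purple 11, Yellow 11, Red 7. Red eliminated.
Round 3: Purple 11, Yellow 18. Yellow has a majority (≥15).

Yellow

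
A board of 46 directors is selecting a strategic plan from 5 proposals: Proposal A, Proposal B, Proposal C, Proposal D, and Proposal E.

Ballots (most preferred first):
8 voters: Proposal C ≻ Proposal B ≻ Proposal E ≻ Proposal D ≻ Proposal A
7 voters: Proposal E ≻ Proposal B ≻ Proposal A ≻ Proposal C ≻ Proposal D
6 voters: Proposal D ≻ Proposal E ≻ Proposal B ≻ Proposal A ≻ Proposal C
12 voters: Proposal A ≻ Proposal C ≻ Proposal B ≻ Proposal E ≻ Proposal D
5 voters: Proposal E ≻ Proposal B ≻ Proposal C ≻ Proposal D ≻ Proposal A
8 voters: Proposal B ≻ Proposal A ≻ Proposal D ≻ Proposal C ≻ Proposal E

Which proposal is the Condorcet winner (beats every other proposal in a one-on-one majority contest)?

Proposal B

Proposal B vs Proposal A: 34–12
Proposal B vs Proposal C: 26–20
Proposal B vs Proposal D: 40–6
Proposal B vs Proposal E: 28–18
Proposal B beats every other proposal.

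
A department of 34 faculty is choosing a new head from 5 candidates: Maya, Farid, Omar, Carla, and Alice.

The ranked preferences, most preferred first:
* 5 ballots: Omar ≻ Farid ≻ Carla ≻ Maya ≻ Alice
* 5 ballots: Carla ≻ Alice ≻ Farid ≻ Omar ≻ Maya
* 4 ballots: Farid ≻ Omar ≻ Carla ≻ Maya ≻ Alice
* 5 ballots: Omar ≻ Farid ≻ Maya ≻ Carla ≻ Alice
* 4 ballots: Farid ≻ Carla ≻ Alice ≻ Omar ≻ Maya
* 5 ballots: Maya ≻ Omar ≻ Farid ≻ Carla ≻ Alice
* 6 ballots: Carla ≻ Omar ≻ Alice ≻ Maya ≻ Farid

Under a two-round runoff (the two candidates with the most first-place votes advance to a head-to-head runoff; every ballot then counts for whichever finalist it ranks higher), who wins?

Omar

Round 1 first-place votes: Maya 5, Farid 8, Omar 10, Carla 11, Alice 0. Carla and Omar advance.
Runoff: Carla is ranked above Omar on 15 ballots, Omar above Carla on 19.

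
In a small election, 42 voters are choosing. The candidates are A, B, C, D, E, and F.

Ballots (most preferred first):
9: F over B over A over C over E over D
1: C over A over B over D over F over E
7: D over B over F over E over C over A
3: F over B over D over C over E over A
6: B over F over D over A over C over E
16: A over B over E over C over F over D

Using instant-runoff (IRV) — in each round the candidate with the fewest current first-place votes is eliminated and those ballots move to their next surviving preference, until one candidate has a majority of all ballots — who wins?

F

Round 1: A 16, B 6, C 1, D 7, E 0, F 12. E eliminated.
Round 2: A 16, B 6, C 1, D 7, F 12. C eliminated.
Round 3: A 17, B 6, D 7, F 12. B eliminated.
Round 4: A 17, D 7, F 18. D eliminated.
Round 5: A 17, F 25. F has a majority (≥22).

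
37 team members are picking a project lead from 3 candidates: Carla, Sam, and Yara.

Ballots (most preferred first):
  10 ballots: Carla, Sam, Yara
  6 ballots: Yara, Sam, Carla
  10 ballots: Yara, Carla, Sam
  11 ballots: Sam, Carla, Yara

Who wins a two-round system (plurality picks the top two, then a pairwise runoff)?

Sam

Round 1 first-place votes: Carla 10, Sam 11, Yara 16. Yara and Sam advance.
Runoff: Yara is ranked above Sam on 16 ballots, Sam above Yara on 21.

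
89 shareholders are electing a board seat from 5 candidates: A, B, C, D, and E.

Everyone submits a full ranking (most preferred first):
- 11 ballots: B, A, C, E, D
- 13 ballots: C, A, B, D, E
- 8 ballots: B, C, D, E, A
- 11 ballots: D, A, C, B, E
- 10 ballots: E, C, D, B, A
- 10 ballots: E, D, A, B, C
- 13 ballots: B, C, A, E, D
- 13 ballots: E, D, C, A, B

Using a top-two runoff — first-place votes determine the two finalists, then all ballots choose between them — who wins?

Round 1 first-place votes: A 0, B 32, C 13, D 11, E 33. E and B advance.
Runoff: E is ranked above B on 33 ballots, B above E on 56.

B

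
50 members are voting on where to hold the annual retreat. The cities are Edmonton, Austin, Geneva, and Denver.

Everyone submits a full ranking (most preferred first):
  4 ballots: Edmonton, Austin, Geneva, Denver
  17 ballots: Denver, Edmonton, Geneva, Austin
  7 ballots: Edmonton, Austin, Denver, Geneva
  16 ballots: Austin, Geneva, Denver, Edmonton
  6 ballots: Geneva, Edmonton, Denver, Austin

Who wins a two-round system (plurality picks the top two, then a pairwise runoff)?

Round 1 first-place votes: Edmonton 11, Austin 16, Geneva 6, Denver 17. Denver and Austin advance.
Runoff: Denver is ranked above Austin on 23 ballots, Austin above Denver on 27.

Austin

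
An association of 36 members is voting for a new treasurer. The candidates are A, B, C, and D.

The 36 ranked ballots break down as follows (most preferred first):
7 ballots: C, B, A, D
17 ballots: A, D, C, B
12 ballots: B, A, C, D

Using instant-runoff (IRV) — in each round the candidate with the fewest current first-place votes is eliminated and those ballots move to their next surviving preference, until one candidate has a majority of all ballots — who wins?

Round 1: A 17, B 12, C 7, D 0. D eliminated.
Round 2: A 17, B 12, C 7. C eliminated.
Round 3: A 17, B 19. B has a majority (≥19).

B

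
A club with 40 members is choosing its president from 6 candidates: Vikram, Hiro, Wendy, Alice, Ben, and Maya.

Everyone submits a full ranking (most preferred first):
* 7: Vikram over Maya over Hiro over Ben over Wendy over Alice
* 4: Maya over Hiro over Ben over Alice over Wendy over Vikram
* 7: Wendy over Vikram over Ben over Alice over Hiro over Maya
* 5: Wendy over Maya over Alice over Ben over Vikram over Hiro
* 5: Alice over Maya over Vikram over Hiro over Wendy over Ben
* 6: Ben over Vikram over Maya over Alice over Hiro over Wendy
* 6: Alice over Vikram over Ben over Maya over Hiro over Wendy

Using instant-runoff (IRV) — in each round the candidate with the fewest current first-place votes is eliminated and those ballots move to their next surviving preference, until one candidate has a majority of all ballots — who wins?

Round 1: Vikram 7, Hiro 0, Wendy 12, Alice 11, Ben 6, Maya 4. Hiro eliminated.
Round 2: Vikram 7, Wendy 12, Alice 11, Ben 6, Maya 4. Maya eliminated.
Round 3: Vikram 7, Wendy 12, Alice 11, Ben 10. Vikram eliminated.
Round 4: Wendy 12, Alice 11, Ben 17. Alice eliminated.
Round 5: Wendy 17, Ben 23. Ben has a majority (≥21).

Ben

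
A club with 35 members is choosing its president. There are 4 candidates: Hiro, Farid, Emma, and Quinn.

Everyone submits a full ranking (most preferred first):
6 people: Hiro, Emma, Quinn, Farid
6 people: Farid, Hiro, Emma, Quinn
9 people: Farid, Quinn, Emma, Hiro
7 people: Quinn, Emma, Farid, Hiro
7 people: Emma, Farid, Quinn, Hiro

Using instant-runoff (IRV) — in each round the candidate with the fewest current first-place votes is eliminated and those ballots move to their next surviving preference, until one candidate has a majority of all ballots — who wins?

Emma

Round 1: Hiro 6, Farid 15, Emma 7, Quinn 7. Hiro eliminated.
Round 2: Farid 15, Emma 13, Quinn 7. Quinn eliminated.
Round 3: Farid 15, Emma 20. Emma has a majority (≥18).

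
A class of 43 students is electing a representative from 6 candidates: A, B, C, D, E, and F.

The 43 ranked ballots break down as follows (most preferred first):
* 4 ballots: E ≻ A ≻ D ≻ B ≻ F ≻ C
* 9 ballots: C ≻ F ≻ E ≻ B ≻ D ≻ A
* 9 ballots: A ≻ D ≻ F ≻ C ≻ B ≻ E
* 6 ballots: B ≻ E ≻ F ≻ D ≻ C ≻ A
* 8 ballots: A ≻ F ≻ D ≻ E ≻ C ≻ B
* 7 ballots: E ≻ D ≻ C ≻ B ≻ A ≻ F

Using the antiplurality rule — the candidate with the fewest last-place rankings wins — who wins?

D

Last-place votes: A 15, B 8, C 4, D 0, E 9, F 7.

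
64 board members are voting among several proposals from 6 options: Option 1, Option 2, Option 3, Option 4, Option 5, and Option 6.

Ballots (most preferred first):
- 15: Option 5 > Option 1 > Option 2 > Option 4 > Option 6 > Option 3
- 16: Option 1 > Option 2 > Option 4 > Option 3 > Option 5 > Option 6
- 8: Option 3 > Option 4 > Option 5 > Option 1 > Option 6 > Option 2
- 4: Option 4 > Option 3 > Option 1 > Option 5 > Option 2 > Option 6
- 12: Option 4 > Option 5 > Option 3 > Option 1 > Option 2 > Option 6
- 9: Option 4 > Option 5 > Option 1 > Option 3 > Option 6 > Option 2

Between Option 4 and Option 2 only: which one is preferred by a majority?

Option 4 is ranked above Option 2 on 33 ballots; Option 2 above Option 4 on 31.

Option 4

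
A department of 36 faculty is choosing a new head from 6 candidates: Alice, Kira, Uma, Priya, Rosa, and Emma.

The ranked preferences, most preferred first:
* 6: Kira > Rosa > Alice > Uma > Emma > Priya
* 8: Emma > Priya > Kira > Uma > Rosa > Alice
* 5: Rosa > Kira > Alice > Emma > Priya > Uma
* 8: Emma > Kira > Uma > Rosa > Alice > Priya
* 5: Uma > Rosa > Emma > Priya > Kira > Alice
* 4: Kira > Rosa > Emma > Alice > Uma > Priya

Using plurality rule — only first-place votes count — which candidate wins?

Emma

First-place votes: Alice 0, Kira 10, Uma 5, Priya 0, Rosa 5, Emma 16.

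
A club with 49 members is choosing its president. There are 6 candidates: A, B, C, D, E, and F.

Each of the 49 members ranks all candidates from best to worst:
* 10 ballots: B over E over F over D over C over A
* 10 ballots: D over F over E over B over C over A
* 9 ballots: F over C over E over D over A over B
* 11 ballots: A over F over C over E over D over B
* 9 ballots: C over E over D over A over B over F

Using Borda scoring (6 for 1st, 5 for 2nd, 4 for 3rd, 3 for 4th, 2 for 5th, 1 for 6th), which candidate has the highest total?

F

A: 10×1 + 10×1 + 9×2 + 11×6 + 9×3 = 131
B: 10×6 + 10×3 + 9×1 + 11×1 + 9×2 = 128
C: 10×2 + 10×2 + 9×5 + 11×4 + 9×6 = 183
D: 10×3 + 10×6 + 9×3 + 11×2 + 9×4 = 175
E: 10×5 + 10×4 + 9×4 + 11×3 + 9×5 = 204
F: 10×4 + 10×5 + 9×6 + 11×5 + 9×1 = 208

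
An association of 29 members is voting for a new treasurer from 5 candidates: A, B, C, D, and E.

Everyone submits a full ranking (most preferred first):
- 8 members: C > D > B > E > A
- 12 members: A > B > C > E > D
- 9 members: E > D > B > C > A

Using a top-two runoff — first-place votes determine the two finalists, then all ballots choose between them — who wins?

Round 1 first-place votes: A 12, B 0, C 8, D 0, E 9. A and E advance.
Runoff: A is ranked above E on 12 ballots, E above A on 17.

E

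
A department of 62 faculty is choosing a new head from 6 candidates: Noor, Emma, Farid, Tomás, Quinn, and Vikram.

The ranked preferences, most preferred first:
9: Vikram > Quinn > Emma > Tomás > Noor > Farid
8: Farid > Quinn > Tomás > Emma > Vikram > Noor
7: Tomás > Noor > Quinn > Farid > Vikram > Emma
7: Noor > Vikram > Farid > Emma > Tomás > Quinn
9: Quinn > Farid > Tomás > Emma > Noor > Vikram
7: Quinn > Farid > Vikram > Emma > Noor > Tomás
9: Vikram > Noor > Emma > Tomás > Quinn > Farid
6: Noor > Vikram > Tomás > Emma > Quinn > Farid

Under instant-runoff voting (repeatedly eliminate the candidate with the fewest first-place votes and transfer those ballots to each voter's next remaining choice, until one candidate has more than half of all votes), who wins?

Round 1: Noor 13, Emma 0, Farid 8, Tomás 7, Quinn 16, Vikram 18. Emma eliminated.
Round 2: Noor 13, Farid 8, Tomás 7, Quinn 16, Vikram 18. Tomás eliminated.
Round 3: Noor 20, Farid 8, Quinn 16, Vikram 18. Farid eliminated.
Round 4: Noor 20, Quinn 24, Vikram 18. Vikram eliminated.
Round 5: Noor 29, Quinn 33. Quinn has a majority (≥32).

Quinn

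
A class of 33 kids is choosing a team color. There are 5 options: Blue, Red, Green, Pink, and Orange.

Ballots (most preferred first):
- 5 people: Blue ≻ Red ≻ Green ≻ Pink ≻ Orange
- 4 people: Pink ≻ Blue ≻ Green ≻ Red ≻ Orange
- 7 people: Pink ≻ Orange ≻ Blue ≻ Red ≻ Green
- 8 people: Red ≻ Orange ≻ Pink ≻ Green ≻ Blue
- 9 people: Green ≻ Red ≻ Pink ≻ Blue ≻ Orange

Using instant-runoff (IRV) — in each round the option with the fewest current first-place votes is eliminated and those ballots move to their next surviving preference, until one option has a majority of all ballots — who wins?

Red

Round 1: Blue 5, Red 8, Green 9, Pink 11, Orange 0. Orange eliminated.
Round 2: Blue 5, Red 8, Green 9, Pink 11. Blue eliminated.
Round 3: Red 13, Green 9, Pink 11. Green eliminated.
Round 4: Red 22, Pink 11. Red has a majority (≥17).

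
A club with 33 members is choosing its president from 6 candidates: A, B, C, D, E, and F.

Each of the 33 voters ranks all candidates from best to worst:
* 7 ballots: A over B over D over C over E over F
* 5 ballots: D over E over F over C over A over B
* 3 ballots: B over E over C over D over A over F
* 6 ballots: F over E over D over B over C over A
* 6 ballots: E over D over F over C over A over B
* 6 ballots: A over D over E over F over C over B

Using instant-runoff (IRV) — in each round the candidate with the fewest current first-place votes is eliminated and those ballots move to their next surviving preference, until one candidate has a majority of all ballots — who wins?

E

Round 1: A 13, B 3, C 0, D 5, E 6, F 6. C eliminated.
Round 2: A 13, B 3, D 5, E 6, F 6. B eliminated.
Round 3: A 13, D 5, E 9, F 6. D eliminated.
Round 4: A 13, E 14, F 6. F eliminated.
Round 5: A 13, E 20. E has a majority (≥17).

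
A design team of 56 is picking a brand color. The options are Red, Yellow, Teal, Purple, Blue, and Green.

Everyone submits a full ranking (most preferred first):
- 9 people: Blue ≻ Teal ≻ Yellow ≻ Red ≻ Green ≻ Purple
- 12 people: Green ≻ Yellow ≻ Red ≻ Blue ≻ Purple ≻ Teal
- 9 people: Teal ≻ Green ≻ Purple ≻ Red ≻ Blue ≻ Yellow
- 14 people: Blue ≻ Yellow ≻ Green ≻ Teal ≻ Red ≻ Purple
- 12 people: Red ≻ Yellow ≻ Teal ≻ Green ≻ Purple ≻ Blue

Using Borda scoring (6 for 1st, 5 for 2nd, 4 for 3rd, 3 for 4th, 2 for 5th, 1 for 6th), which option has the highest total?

Red: 9×3 + 12×4 + 9×3 + 14×2 + 12×6 = 202
Yellow: 9×4 + 12×5 + 9×1 + 14×5 + 12×5 = 235
Teal: 9×5 + 12×1 + 9×6 + 14×3 + 12×4 = 201
Purple: 9×1 + 12×2 + 9×4 + 14×1 + 12×2 = 107
Blue: 9×6 + 12×3 + 9×2 + 14×6 + 12×1 = 204
Green: 9×2 + 12×6 + 9×5 + 14×4 + 12×3 = 227

Yellow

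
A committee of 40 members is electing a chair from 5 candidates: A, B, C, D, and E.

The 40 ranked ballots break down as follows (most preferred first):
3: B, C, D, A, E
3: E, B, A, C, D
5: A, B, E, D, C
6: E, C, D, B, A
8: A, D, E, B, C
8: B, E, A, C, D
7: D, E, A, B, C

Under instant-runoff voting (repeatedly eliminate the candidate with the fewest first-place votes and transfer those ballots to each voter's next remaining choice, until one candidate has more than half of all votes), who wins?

Round 1: A 13, B 11, C 0, D 7, E 9. C eliminated.
Round 2: A 13, B 11, D 7, E 9. D eliminated.
Round 3: A 13, B 11, E 16. B eliminated.
Round 4: A 16, E 24. E has a majority (≥21).

E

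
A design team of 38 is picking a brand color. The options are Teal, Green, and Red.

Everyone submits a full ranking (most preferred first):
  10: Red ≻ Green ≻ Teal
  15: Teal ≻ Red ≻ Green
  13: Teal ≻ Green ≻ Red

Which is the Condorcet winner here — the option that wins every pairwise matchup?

Teal

Teal vs Green: 28–10
Teal vs Red: 28–10
Teal beats every other option.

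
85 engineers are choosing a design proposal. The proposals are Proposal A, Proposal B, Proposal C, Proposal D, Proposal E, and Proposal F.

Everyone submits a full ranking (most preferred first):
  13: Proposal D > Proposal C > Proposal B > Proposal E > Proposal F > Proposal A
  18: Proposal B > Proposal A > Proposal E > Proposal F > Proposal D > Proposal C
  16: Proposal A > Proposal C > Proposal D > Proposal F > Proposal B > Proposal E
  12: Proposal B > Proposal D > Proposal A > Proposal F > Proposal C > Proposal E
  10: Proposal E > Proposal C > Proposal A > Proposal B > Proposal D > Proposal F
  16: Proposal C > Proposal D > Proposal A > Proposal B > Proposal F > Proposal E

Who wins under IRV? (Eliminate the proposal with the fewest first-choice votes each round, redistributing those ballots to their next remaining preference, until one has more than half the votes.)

Round 1: Proposal A 16, Proposal B 30, Proposal C 16, Proposal D 13, Proposal E 10, Proposal F 0. Proposal F eliminated.
Round 2: Proposal A 16, Proposal B 30, Proposal C 16, Proposal D 13, Proposal E 10. Proposal E eliminated.
Round 3: Proposal A 16, Proposal B 30, Proposal C 26, Proposal D 13. Proposal D eliminated.
Round 4: Proposal A 16, Proposal B 30, Proposal C 39. Proposal A eliminated.
Round 5: Proposal B 30, Proposal C 55. Proposal C has a majority (≥43).

Proposal C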